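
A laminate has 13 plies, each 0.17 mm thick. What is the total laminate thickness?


h = n * t_ply = 13 * 0.17 = 2.21 mm

2.21 mm


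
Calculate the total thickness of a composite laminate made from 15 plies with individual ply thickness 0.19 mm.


h = n * t_ply = 15 * 0.19 = 2.85 mm

2.85 mm


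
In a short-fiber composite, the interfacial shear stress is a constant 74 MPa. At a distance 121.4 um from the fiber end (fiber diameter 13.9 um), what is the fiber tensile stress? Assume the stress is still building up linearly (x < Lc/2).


Force balance: sigma_f * (pi*d^2/4) = tau * (pi*d) * x  ->  sigma_f = 4 * tau * x / d
sigma_f = 4 * 74 * 121.4 / 13.9 = 2585.2 MPa

2585.2 MPa


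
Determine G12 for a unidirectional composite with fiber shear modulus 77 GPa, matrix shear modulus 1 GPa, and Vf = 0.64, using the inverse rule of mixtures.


1/G12 = Vf/Gf + (1-Vf)/Gm = 0.64/77 + 0.36/1
G12 = 2.72 GPa

2.72 GPa


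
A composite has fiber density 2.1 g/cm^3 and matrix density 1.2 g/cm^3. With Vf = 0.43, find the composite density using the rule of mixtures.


rho_c = rho_f*Vf + rho_m*(1-Vf) = 2.1*0.43 + 1.2*0.57 = 1.587 g/cm^3

1.587 g/cm^3


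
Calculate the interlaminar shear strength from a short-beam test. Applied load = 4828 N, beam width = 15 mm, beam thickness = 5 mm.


ILSS = 3F/(4bh) = 3*4828/(4*15*5) = 48.28 MPa

48.28 MPa


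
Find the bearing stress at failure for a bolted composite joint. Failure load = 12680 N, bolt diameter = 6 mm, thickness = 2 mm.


sigma_br = F/(d*h) = 12680/(6*2) = 1056.7 MPa

1056.7 MPa


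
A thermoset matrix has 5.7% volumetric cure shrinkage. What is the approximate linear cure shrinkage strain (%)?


Linear shrinkage ≈ vol_shrink/3 = 5.7/3 = 1.9%

1.9%


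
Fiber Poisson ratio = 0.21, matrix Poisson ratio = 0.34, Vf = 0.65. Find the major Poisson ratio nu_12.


nu_12 = nu_f*Vf + nu_m*(1-Vf) = 0.21*0.65 + 0.34*0.35 = 0.2555

0.2555


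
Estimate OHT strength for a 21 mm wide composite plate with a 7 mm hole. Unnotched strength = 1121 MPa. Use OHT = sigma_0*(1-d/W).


OHT = sigma_0*(1-d/W) = 1121*(1-7/21) = 747.3 MPa

747.3 MPa


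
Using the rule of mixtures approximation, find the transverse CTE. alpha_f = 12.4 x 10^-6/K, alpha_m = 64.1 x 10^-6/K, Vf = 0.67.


alpha_2 = alpha_f*Vf + alpha_m*(1-Vf) = 12.4*0.67 + 64.1*0.33 = 29.5 x 10^-6/K

29.5 x 10^-6/K


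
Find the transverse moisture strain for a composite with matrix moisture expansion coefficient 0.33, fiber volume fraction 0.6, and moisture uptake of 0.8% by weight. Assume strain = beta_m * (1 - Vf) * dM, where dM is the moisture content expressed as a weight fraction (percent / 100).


dM = 0.8/100 = 0.008
strain = beta_m * (1-Vf) * dM = 0.33 * 0.4 * 0.008 = 0.001056

0.001056


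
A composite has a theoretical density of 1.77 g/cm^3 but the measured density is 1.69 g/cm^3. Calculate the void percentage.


Void% = (rho_theo - rho_actual)/rho_theo * 100 = (1.77 - 1.69)/1.77 * 100 = 4.52%

4.52%


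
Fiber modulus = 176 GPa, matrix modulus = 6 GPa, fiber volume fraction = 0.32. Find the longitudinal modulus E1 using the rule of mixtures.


E1 = Ef*Vf + Em*(1-Vf) = 176*0.32 + 6*0.68 = 60.4 GPa

60.4 GPa


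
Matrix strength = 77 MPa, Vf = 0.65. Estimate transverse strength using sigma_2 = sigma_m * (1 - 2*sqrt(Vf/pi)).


factor = 1 - 2*sqrt(0.65/pi) = 0.0903
sigma_2 = 77 * 0.0903 = 6.95 MPa

6.95 MPa


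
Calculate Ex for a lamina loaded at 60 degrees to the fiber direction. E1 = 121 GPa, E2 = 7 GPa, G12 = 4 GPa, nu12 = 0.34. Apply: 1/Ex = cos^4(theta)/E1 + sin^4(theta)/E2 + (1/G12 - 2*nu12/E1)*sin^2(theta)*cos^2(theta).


cos^4(60) = 0.0625, sin^4(60) = 0.5625, sin^2(60)*cos^2(60) = 0.1875
1/G12 - 2*nu12/E1 = 1/4 - 2*0.34/121 = 0.24438 GPa^-1
1/Ex = 0.0625/121 + 0.5625/7 + 0.24438*0.1875 = 0.126695 GPa^-1
Ex = 7.89 GPa

7.89 GPa


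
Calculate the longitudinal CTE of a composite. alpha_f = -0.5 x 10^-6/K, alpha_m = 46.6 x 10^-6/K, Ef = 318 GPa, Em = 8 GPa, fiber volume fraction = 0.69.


E1 = Ef*Vf + Em*(1-Vf) = 221.9
alpha_1 = (alpha_f*Ef*Vf + alpha_m*Em*(1-Vf))/E1 = 0.03 x 10^-6/K

0.03 x 10^-6/K


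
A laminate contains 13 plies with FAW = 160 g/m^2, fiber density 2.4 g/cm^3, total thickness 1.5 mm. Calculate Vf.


Vf = n * FAW / (rho_f * h * 1000) = 13 * 160 / (2.4 * 1.5 * 1000) = 0.5778

0.5778


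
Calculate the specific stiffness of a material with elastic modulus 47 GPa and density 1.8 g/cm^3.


Specific stiffness = E/rho = 47/1.8 = 26.1 GPa/(g/cm^3)

26.1 GPa/(g/cm^3)


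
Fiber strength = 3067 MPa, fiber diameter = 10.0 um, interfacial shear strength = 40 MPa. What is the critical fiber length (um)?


Lc = sigma_f * d / (2 * tau_i) = 3067 * 10.0 / (2 * 40) = 383.4 um

383.4 um


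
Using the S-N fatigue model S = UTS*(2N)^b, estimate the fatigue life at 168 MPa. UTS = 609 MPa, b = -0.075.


N = 0.5 * (S/UTS)^(1/b) = 0.5 * (168/609)^(1/-0.075) = 1.4335e+07 cycles

1.4335e+07 cycles


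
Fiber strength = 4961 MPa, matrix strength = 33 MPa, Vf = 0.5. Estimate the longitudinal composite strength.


sigma_1 = sigma_f*Vf + sigma_m*(1-Vf) = 4961*0.5 + 33*0.5 = 2497.0 MPa

2497.0 MPa


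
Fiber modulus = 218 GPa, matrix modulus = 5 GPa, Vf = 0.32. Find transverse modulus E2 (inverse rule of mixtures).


1/E2 = Vf/Ef + (1-Vf)/Em = 0.32/218 + 0.68/5
E2 = 7.27 GPa

7.27 GPa


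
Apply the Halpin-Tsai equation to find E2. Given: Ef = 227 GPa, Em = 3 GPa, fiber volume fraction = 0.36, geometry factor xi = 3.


eta = (Ef/Em - 1)/(Ef/Em + xi) = (75.6667 - 1)/(75.6667 + 3) = 0.9492
E2 = Em*(1+xi*eta*Vf)/(1-eta*Vf) = 9.23 GPa

9.23 GPa


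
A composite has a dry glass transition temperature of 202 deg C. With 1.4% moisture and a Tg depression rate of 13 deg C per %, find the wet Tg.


Tg_wet = Tg_dry - k*moisture = 202 - 13*1.4 = 183.8 deg C

183.8 deg C


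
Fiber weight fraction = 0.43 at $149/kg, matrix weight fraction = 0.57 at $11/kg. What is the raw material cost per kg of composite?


Cost = cost_f*Wf + cost_m*Wm = 149*0.43 + 11*0.57 = $70.34/kg

$70.34/kg


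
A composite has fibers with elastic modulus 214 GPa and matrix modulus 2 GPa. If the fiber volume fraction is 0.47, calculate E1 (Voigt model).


E1 = Ef*Vf + Em*(1-Vf) = 214*0.47 + 2*0.53 = 101.64 GPa

101.64 GPa


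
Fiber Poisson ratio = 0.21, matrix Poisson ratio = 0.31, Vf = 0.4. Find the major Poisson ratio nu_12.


nu_12 = nu_f*Vf + nu_m*(1-Vf) = 0.21*0.4 + 0.31*0.6 = 0.27

0.27


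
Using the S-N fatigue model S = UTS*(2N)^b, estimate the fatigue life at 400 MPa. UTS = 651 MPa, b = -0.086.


N = 0.5 * (S/UTS)^(1/b) = 0.5 * (400/651)^(1/-0.086) = 144.0511 cycles

144.0511 cycles


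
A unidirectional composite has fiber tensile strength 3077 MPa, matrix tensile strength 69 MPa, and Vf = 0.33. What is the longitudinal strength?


sigma_1 = sigma_f*Vf + sigma_m*(1-Vf) = 3077*0.33 + 69*0.67 = 1061.6 MPa

1061.6 MPa


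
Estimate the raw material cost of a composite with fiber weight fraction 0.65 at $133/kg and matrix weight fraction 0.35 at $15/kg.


Cost = cost_f*Wf + cost_m*Wm = 133*0.65 + 15*0.35 = $91.7/kg

$91.7/kg


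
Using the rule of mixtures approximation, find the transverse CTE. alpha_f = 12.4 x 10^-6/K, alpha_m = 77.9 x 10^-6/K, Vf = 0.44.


alpha_2 = alpha_f*Vf + alpha_m*(1-Vf) = 12.4*0.44 + 77.9*0.56 = 49.1 x 10^-6/K

49.1 x 10^-6/K


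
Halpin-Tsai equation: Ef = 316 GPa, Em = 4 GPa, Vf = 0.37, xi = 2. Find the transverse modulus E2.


eta = (Ef/Em - 1)/(Ef/Em + xi) = (79.0 - 1)/(79.0 + 2) = 0.963
E2 = Em*(1+xi*eta*Vf)/(1-eta*Vf) = 10.64 GPa

10.64 GPa


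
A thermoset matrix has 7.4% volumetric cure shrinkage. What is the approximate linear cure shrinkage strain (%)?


Linear shrinkage ≈ vol_shrink/3 = 7.4/3 = 2.467%

2.467%


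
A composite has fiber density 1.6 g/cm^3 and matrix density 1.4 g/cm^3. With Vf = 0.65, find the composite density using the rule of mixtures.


rho_c = rho_f*Vf + rho_m*(1-Vf) = 1.6*0.65 + 1.4*0.35 = 1.53 g/cm^3

1.53 g/cm^3


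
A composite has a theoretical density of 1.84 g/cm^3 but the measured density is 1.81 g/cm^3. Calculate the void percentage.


Void% = (rho_theo - rho_actual)/rho_theo * 100 = (1.84 - 1.81)/1.84 * 100 = 1.63%

1.63%


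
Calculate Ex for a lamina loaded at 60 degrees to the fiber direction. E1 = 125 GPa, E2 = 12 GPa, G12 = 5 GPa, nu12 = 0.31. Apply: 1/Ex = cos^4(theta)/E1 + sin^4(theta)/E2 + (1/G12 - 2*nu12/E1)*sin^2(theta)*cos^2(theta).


cos^4(60) = 0.0625, sin^4(60) = 0.5625, sin^2(60)*cos^2(60) = 0.1875
1/G12 - 2*nu12/E1 = 1/5 - 2*0.31/125 = 0.19504 GPa^-1
1/Ex = 0.0625/125 + 0.5625/12 + 0.19504*0.1875 = 0.083945 GPa^-1
Ex = 11.91 GPa

11.91 GPa


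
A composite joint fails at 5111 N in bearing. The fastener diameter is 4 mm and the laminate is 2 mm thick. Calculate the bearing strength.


sigma_br = F/(d*h) = 5111/(4*2) = 638.9 MPa

638.9 MPa


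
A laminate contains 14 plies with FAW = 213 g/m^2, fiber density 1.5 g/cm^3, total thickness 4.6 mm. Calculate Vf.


Vf = n * FAW / (rho_f * h * 1000) = 14 * 213 / (1.5 * 4.6 * 1000) = 0.4322

0.4322


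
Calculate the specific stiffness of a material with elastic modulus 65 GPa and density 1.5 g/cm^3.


Specific stiffness = E/rho = 65/1.5 = 43.3 GPa/(g/cm^3)

43.3 GPa/(g/cm^3)


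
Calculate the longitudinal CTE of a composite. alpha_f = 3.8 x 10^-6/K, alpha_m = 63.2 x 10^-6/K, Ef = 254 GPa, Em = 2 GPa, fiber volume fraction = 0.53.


E1 = Ef*Vf + Em*(1-Vf) = 135.56
alpha_1 = (alpha_f*Ef*Vf + alpha_m*Em*(1-Vf))/E1 = 4.21 x 10^-6/K

4.21 x 10^-6/K


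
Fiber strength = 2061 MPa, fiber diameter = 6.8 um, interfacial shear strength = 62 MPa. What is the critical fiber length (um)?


Lc = sigma_f * d / (2 * tau_i) = 2061 * 6.8 / (2 * 62) = 113.0 um

113.0 um


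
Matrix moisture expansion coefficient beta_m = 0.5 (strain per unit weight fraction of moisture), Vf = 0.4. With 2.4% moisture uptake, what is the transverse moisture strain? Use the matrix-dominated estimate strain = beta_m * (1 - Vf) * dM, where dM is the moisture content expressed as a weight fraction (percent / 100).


dM = 2.4/100 = 0.024
strain = beta_m * (1-Vf) * dM = 0.5 * 0.6 * 0.024 = 0.0072

0.0072


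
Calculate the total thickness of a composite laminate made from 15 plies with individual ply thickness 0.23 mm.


h = n * t_ply = 15 * 0.23 = 3.45 mm

3.45 mm


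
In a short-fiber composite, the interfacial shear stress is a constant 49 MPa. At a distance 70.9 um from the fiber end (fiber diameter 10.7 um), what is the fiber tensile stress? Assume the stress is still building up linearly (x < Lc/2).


Force balance: sigma_f * (pi*d^2/4) = tau * (pi*d) * x  ->  sigma_f = 4 * tau * x / d
sigma_f = 4 * 49 * 70.9 / 10.7 = 1298.7 MPa

1298.7 MPa


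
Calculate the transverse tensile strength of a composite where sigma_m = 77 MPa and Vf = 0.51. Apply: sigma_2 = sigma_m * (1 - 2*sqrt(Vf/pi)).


factor = 1 - 2*sqrt(0.51/pi) = 0.1942
sigma_2 = 77 * 0.1942 = 14.95 MPa

14.95 MPa


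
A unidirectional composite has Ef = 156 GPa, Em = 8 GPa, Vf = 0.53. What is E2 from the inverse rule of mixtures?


1/E2 = Vf/Ef + (1-Vf)/Em = 0.53/156 + 0.47/8
E2 = 16.09 GPa

16.09 GPa


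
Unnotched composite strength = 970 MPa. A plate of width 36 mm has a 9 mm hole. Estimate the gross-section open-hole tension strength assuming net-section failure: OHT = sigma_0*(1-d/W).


OHT = sigma_0*(1-d/W) = 970*(1-9/36) = 727.5 MPa

727.5 MPa


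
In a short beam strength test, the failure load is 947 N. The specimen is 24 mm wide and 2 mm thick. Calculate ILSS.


ILSS = 3F/(4bh) = 3*947/(4*24*2) = 14.8 MPa

14.8 MPa


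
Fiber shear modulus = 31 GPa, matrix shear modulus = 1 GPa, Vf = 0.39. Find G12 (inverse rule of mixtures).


1/G12 = Vf/Gf + (1-Vf)/Gm = 0.39/31 + 0.61/1
G12 = 1.61 GPa

1.61 GPa


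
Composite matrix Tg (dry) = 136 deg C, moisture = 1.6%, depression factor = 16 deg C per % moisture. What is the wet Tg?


Tg_wet = Tg_dry - k*moisture = 136 - 16*1.6 = 110.4 deg C

110.4 deg C


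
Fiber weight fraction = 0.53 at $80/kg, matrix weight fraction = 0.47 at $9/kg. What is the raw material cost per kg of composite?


Cost = cost_f*Wf + cost_m*Wm = 80*0.53 + 9*0.47 = $46.63/kg

$46.63/kg


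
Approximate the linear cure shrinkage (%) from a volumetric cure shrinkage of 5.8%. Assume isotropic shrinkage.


Linear shrinkage ≈ vol_shrink/3 = 5.8/3 = 1.933%

1.933%


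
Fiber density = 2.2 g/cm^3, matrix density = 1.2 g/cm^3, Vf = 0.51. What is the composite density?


rho_c = rho_f*Vf + rho_m*(1-Vf) = 2.2*0.51 + 1.2*0.49 = 1.71 g/cm^3

1.71 g/cm^3


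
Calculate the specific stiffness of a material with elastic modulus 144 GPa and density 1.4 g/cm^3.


Specific stiffness = E/rho = 144/1.4 = 102.9 GPa/(g/cm^3)

102.9 GPa/(g/cm^3)


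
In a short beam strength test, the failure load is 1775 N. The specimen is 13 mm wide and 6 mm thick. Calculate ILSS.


ILSS = 3F/(4bh) = 3*1775/(4*13*6) = 17.07 MPa

17.07 MPa


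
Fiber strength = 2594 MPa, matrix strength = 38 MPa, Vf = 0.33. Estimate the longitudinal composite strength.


sigma_1 = sigma_f*Vf + sigma_m*(1-Vf) = 2594*0.33 + 38*0.67 = 881.5 MPa

881.5 MPa


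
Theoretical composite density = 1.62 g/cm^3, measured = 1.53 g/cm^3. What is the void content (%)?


Void% = (rho_theo - rho_actual)/rho_theo * 100 = (1.62 - 1.53)/1.62 * 100 = 5.56%

5.56%


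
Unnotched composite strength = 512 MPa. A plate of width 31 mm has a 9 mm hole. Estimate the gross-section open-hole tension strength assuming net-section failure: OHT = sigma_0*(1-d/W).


OHT = sigma_0*(1-d/W) = 512*(1-9/31) = 363.4 MPa

363.4 MPa


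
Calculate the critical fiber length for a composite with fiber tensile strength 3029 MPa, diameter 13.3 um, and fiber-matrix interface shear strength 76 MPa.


Lc = sigma_f * d / (2 * tau_i) = 3029 * 13.3 / (2 * 76) = 265.0 um

265.0 um


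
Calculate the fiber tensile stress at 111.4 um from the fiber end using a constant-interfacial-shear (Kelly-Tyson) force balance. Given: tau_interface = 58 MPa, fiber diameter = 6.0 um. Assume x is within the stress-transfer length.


Force balance: sigma_f * (pi*d^2/4) = tau * (pi*d) * x  ->  sigma_f = 4 * tau * x / d
sigma_f = 4 * 58 * 111.4 / 6.0 = 4307.5 MPa

4307.5 MPa


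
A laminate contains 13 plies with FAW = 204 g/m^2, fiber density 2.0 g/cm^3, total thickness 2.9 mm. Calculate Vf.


Vf = n * FAW / (rho_f * h * 1000) = 13 * 204 / (2.0 * 2.9 * 1000) = 0.4572

0.4572


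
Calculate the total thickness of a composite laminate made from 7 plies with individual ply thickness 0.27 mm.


h = n * t_ply = 7 * 0.27 = 1.89 mm

1.89 mm


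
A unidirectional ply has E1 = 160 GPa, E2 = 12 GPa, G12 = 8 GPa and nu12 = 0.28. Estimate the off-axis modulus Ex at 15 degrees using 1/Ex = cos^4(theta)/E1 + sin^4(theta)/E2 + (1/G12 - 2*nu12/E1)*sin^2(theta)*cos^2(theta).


cos^4(15) = 0.870513, sin^4(15) = 0.004487, sin^2(15)*cos^2(15) = 0.0625
1/G12 - 2*nu12/E1 = 1/8 - 2*0.28/160 = 0.1215 GPa^-1
1/Ex = 0.870513/160 + 0.004487/12 + 0.1215*0.0625 = 0.0134084 GPa^-1
Ex = 74.58 GPa

74.58 GPa


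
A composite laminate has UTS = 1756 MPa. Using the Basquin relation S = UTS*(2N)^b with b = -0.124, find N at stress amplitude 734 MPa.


N = 0.5 * (S/UTS)^(1/b) = 0.5 * (734/1756)^(1/-0.124) = 567.5945 cycles

567.5945 cycles


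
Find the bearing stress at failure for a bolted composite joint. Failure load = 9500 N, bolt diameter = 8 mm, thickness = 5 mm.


sigma_br = F/(d*h) = 9500/(8*5) = 237.5 MPa

237.5 MPa


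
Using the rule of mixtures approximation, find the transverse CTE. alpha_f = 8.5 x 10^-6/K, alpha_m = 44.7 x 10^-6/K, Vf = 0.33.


alpha_2 = alpha_f*Vf + alpha_m*(1-Vf) = 8.5*0.33 + 44.7*0.67 = 32.8 x 10^-6/K

32.8 x 10^-6/K


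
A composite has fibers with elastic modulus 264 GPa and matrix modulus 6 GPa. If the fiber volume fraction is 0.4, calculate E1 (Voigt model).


E1 = Ef*Vf + Em*(1-Vf) = 264*0.4 + 6*0.6 = 109.2 GPa

109.2 GPa


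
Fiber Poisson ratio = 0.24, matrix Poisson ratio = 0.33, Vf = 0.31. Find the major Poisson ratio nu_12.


nu_12 = nu_f*Vf + nu_m*(1-Vf) = 0.24*0.31 + 0.33*0.69 = 0.3021

0.3021


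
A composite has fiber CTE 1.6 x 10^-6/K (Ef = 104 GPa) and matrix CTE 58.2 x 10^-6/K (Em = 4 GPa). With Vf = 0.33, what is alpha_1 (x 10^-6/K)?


E1 = Ef*Vf + Em*(1-Vf) = 37.0
alpha_1 = (alpha_f*Ef*Vf + alpha_m*Em*(1-Vf))/E1 = 5.7 x 10^-6/K

5.7 x 10^-6/K


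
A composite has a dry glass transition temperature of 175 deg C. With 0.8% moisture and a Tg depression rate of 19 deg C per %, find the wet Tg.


Tg_wet = Tg_dry - k*moisture = 175 - 19*0.8 = 159.8 deg C

159.8 deg C


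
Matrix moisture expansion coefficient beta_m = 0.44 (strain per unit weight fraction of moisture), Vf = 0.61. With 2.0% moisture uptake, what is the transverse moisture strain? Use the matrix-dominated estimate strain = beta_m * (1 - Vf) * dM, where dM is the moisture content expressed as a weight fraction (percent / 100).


dM = 2.0/100 = 0.02
strain = beta_m * (1-Vf) * dM = 0.44 * 0.39 * 0.02 = 0.003432

0.003432


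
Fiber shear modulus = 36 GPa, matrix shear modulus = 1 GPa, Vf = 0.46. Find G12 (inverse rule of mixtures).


1/G12 = Vf/Gf + (1-Vf)/Gm = 0.46/36 + 0.54/1
G12 = 1.81 GPa

1.81 GPa


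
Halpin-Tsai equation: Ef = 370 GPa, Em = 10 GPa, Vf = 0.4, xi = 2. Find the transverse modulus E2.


eta = (Ef/Em - 1)/(Ef/Em + xi) = (37.0 - 1)/(37.0 + 2) = 0.9231
E2 = Em*(1+xi*eta*Vf)/(1-eta*Vf) = 27.56 GPa

27.56 GPa


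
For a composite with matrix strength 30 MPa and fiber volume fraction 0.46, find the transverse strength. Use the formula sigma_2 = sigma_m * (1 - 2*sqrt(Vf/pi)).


factor = 1 - 2*sqrt(0.46/pi) = 0.2347
sigma_2 = 30 * 0.2347 = 7.04 MPa

7.04 MPa


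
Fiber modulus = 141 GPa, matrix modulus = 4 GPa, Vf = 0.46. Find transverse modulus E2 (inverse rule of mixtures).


1/E2 = Vf/Ef + (1-Vf)/Em = 0.46/141 + 0.54/4
E2 = 7.23 GPa

7.23 GPa


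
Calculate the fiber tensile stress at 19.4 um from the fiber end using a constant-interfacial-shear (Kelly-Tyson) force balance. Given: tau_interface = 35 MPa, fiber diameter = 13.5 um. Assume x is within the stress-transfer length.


Force balance: sigma_f * (pi*d^2/4) = tau * (pi*d) * x  ->  sigma_f = 4 * tau * x / d
sigma_f = 4 * 35 * 19.4 / 13.5 = 201.2 MPa

201.2 MPa


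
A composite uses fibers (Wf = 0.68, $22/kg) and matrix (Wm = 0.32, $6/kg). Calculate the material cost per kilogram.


Cost = cost_f*Wf + cost_m*Wm = 22*0.68 + 6*0.32 = $16.88/kg

$16.88/kg


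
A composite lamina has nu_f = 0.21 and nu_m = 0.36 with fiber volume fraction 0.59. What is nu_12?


nu_12 = nu_f*Vf + nu_m*(1-Vf) = 0.21*0.59 + 0.36*0.41 = 0.2715

0.2715


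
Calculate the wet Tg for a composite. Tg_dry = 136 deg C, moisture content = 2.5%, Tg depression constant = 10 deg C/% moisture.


Tg_wet = Tg_dry - k*moisture = 136 - 10*2.5 = 111.0 deg C

111.0 deg C


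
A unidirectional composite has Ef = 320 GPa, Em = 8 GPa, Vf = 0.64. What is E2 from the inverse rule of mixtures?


1/E2 = Vf/Ef + (1-Vf)/Em = 0.64/320 + 0.36/8
E2 = 21.28 GPa

21.28 GPa


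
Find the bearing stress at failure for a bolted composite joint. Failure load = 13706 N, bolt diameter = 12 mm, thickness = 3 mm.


sigma_br = F/(d*h) = 13706/(12*3) = 380.7 MPa

380.7 MPa


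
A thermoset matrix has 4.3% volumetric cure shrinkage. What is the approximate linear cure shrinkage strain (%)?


Linear shrinkage ≈ vol_shrink/3 = 4.3/3 = 1.433%

1.433%


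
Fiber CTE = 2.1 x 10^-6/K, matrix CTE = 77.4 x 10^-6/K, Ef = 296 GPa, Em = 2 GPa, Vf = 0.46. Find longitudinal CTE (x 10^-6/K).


E1 = Ef*Vf + Em*(1-Vf) = 137.24
alpha_1 = (alpha_f*Ef*Vf + alpha_m*Em*(1-Vf))/E1 = 2.69 x 10^-6/K

2.69 x 10^-6/K


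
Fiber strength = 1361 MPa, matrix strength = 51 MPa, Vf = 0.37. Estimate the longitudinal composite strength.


sigma_1 = sigma_f*Vf + sigma_m*(1-Vf) = 1361*0.37 + 51*0.63 = 535.7 MPa

535.7 MPa


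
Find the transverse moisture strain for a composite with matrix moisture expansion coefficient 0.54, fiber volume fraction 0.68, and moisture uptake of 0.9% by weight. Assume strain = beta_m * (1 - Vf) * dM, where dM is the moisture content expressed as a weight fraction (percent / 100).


dM = 0.9/100 = 0.009
strain = beta_m * (1-Vf) * dM = 0.54 * 0.32 * 0.009 = 0.0015552

0.0015552


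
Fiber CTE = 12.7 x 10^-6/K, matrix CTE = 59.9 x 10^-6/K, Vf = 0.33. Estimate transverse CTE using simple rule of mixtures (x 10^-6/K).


alpha_2 = alpha_f*Vf + alpha_m*(1-Vf) = 12.7*0.33 + 59.9*0.67 = 44.3 x 10^-6/K

44.3 x 10^-6/K


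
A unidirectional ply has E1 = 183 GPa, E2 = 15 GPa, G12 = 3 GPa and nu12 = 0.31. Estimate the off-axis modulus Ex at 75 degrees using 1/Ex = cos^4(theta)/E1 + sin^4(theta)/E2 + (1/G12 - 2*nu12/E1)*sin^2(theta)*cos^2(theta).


cos^4(75) = 0.004487, sin^4(75) = 0.870513, sin^2(75)*cos^2(75) = 0.0625
1/G12 - 2*nu12/E1 = 1/3 - 2*0.31/183 = 0.329945 GPa^-1
1/Ex = 0.004487/183 + 0.870513/15 + 0.329945*0.0625 = 0.0786803 GPa^-1
Ex = 12.71 GPa

12.71 GPa


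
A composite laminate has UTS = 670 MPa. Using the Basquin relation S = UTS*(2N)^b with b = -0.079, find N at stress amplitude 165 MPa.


N = 0.5 * (S/UTS)^(1/b) = 0.5 * (165/670)^(1/-0.079) = 2.5273e+07 cycles

2.5273e+07 cycles


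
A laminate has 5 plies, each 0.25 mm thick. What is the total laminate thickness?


h = n * t_ply = 5 * 0.25 = 1.25 mm

1.25 mm


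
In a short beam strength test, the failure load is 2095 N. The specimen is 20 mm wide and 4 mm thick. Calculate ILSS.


ILSS = 3F/(4bh) = 3*2095/(4*20*4) = 19.64 MPa

19.64 MPa


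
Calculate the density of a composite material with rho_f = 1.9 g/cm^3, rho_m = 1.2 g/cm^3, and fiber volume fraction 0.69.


rho_c = rho_f*Vf + rho_m*(1-Vf) = 1.9*0.69 + 1.2*0.31 = 1.683 g/cm^3

1.683 g/cm^3


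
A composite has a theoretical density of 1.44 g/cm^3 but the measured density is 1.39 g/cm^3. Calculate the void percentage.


Void% = (rho_theo - rho_actual)/rho_theo * 100 = (1.44 - 1.39)/1.44 * 100 = 3.47%

3.47%


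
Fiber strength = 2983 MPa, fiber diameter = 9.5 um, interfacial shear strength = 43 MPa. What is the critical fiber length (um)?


Lc = sigma_f * d / (2 * tau_i) = 2983 * 9.5 / (2 * 43) = 329.5 um

329.5 um


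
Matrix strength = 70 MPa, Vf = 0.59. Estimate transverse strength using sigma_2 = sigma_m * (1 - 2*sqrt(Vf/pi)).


factor = 1 - 2*sqrt(0.59/pi) = 0.1333
sigma_2 = 70 * 0.1333 = 9.33 MPa

9.33 MPa


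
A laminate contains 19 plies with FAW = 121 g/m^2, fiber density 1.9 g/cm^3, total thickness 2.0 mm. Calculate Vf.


Vf = n * FAW / (rho_f * h * 1000) = 19 * 121 / (1.9 * 2.0 * 1000) = 0.605

0.605


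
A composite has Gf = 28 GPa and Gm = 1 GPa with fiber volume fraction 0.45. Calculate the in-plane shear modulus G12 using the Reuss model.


1/G12 = Vf/Gf + (1-Vf)/Gm = 0.45/28 + 0.55/1
G12 = 1.77 GPa

1.77 GPa


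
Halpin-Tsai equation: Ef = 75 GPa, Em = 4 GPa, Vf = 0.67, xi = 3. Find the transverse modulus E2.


eta = (Ef/Em - 1)/(Ef/Em + xi) = (18.75 - 1)/(18.75 + 3) = 0.8161
E2 = Em*(1+xi*eta*Vf)/(1-eta*Vf) = 23.3 GPa

23.3 GPa


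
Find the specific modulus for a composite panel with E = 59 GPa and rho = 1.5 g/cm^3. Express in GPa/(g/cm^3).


Specific stiffness = E/rho = 59/1.5 = 39.3 GPa/(g/cm^3)

39.3 GPa/(g/cm^3)


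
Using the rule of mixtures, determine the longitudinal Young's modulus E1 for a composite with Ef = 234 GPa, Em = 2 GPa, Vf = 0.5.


E1 = Ef*Vf + Em*(1-Vf) = 234*0.5 + 2*0.5 = 118.0 GPa

118.0 GPa


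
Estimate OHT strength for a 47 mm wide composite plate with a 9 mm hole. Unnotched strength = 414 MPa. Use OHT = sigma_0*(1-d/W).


OHT = sigma_0*(1-d/W) = 414*(1-9/47) = 334.7 MPa

334.7 MPa


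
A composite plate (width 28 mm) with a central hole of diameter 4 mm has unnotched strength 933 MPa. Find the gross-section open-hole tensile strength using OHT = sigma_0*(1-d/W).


OHT = sigma_0*(1-d/W) = 933*(1-4/28) = 799.7 MPa

799.7 MPa


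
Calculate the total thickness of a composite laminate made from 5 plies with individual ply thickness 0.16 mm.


h = n * t_ply = 5 * 0.16 = 0.8 mm

0.8 mm


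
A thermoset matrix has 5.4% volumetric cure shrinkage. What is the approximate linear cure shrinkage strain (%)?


Linear shrinkage ≈ vol_shrink/3 = 5.4/3 = 1.8%

1.8%


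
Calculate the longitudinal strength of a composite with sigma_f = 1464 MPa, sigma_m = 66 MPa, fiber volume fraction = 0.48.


sigma_1 = sigma_f*Vf + sigma_m*(1-Vf) = 1464*0.48 + 66*0.52 = 737.0 MPa

737.0 MPa


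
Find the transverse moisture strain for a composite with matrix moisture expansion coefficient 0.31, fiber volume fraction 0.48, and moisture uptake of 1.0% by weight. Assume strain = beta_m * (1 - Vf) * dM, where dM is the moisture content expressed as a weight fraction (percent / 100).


dM = 1.0/100 = 0.01
strain = beta_m * (1-Vf) * dM = 0.31 * 0.52 * 0.01 = 0.001612

0.001612


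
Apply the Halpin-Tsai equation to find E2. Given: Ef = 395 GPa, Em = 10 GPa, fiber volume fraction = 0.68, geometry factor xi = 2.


eta = (Ef/Em - 1)/(Ef/Em + xi) = (39.5 - 1)/(39.5 + 2) = 0.9277
E2 = Em*(1+xi*eta*Vf)/(1-eta*Vf) = 61.27 GPa

61.27 GPa


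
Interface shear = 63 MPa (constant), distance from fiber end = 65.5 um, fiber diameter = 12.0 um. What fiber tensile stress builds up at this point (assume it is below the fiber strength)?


Force balance: sigma_f * (pi*d^2/4) = tau * (pi*d) * x  ->  sigma_f = 4 * tau * x / d
sigma_f = 4 * 63 * 65.5 / 12.0 = 1375.5 MPa

1375.5 MPa


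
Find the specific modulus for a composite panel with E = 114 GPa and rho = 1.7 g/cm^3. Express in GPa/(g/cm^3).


Specific stiffness = E/rho = 114/1.7 = 67.1 GPa/(g/cm^3)

67.1 GPa/(g/cm^3)


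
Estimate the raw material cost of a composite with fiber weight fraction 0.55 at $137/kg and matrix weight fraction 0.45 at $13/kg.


Cost = cost_f*Wf + cost_m*Wm = 137*0.55 + 13*0.45 = $81.2/kg

$81.2/kg


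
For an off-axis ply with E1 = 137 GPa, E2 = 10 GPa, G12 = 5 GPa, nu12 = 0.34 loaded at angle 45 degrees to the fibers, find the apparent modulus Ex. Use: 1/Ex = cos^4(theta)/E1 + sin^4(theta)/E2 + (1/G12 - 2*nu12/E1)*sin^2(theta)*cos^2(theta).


cos^4(45) = 0.25, sin^4(45) = 0.25, sin^2(45)*cos^2(45) = 0.25
1/G12 - 2*nu12/E1 = 1/5 - 2*0.34/137 = 0.195036 GPa^-1
1/Ex = 0.25/137 + 0.25/10 + 0.195036*0.25 = 0.0755839 GPa^-1
Ex = 13.23 GPa

13.23 GPa


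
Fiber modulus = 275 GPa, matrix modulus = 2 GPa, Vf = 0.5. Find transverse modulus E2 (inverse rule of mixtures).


1/E2 = Vf/Ef + (1-Vf)/Em = 0.5/275 + 0.5/2
E2 = 3.97 GPa

3.97 GPa


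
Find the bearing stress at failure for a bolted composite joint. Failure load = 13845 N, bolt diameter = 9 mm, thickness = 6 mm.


sigma_br = F/(d*h) = 13845/(9*6) = 256.4 MPa

256.4 MPa


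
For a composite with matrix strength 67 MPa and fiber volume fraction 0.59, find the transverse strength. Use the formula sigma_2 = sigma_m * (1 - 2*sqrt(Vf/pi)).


factor = 1 - 2*sqrt(0.59/pi) = 0.1333
sigma_2 = 67 * 0.1333 = 8.93 MPa

8.93 MPa


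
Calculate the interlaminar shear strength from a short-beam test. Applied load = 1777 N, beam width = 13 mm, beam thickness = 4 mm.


ILSS = 3F/(4bh) = 3*1777/(4*13*4) = 25.63 MPa

25.63 MPa


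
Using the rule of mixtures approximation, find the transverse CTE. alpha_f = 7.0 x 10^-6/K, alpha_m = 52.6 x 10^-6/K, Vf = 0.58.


alpha_2 = alpha_f*Vf + alpha_m*(1-Vf) = 7.0*0.58 + 52.6*0.42 = 26.2 x 10^-6/K

26.2 x 10^-6/K


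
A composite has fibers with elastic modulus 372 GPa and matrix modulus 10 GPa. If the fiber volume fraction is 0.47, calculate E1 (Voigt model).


E1 = Ef*Vf + Em*(1-Vf) = 372*0.47 + 10*0.53 = 180.14 GPa

180.14 GPa


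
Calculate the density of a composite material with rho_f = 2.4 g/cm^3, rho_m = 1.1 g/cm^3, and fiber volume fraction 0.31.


rho_c = rho_f*Vf + rho_m*(1-Vf) = 2.4*0.31 + 1.1*0.69 = 1.503 g/cm^3

1.503 g/cm^3


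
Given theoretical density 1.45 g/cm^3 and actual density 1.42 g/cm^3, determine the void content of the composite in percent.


Void% = (rho_theo - rho_actual)/rho_theo * 100 = (1.45 - 1.42)/1.45 * 100 = 2.07%

2.07%


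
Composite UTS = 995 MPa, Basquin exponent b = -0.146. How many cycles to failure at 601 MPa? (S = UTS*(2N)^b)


N = 0.5 * (S/UTS)^(1/b) = 0.5 * (601/995)^(1/-0.146) = 15.7986 cycles

15.7986 cycles


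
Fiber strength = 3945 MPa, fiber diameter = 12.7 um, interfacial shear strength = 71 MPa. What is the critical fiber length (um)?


Lc = sigma_f * d / (2 * tau_i) = 3945 * 12.7 / (2 * 71) = 352.8 um

352.8 um


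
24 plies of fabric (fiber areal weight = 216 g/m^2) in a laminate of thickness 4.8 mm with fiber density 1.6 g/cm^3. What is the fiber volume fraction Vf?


Vf = n * FAW / (rho_f * h * 1000) = 24 * 216 / (1.6 * 4.8 * 1000) = 0.675

0.675


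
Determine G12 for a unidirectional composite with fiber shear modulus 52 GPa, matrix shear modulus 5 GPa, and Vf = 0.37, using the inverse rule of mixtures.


1/G12 = Vf/Gf + (1-Vf)/Gm = 0.37/52 + 0.63/5
G12 = 7.51 GPa

7.51 GPa


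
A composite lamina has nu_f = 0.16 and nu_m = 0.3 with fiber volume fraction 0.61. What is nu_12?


nu_12 = nu_f*Vf + nu_m*(1-Vf) = 0.16*0.61 + 0.3*0.39 = 0.2146

0.2146


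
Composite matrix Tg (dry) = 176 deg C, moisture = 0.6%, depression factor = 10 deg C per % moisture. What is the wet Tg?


Tg_wet = Tg_dry - k*moisture = 176 - 10*0.6 = 170.0 deg C

170.0 deg C


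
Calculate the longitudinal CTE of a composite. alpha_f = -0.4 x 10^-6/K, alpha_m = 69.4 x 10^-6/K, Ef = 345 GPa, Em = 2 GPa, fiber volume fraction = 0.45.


E1 = Ef*Vf + Em*(1-Vf) = 156.35
alpha_1 = (alpha_f*Ef*Vf + alpha_m*Em*(1-Vf))/E1 = 0.09 x 10^-6/K

0.09 x 10^-6/K


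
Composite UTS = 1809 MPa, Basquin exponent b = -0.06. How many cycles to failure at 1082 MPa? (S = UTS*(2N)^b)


N = 0.5 * (S/UTS)^(1/b) = 0.5 * (1082/1809)^(1/-0.06) = 2625.1761 cycles

2625.1761 cycles


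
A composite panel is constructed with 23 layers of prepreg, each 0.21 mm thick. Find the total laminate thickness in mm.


h = n * t_ply = 23 * 0.21 = 4.83 mm

4.83 mm


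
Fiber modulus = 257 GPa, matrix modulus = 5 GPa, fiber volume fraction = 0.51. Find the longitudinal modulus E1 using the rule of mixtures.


E1 = Ef*Vf + Em*(1-Vf) = 257*0.51 + 5*0.49 = 133.52 GPa

133.52 GPa


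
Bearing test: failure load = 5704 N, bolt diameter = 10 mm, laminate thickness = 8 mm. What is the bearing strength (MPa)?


sigma_br = F/(d*h) = 5704/(10*8) = 71.3 MPa

71.3 MPa


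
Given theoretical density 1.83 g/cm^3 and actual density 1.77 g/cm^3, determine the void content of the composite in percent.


Void% = (rho_theo - rho_actual)/rho_theo * 100 = (1.83 - 1.77)/1.83 * 100 = 3.28%

3.28%


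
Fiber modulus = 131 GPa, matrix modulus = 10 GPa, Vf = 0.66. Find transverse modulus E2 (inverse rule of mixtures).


1/E2 = Vf/Ef + (1-Vf)/Em = 0.66/131 + 0.34/10
E2 = 25.62 GPa

25.62 GPa


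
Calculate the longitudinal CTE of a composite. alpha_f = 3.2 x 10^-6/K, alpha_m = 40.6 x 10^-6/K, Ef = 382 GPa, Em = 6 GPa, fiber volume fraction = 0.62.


E1 = Ef*Vf + Em*(1-Vf) = 239.12
alpha_1 = (alpha_f*Ef*Vf + alpha_m*Em*(1-Vf))/E1 = 3.56 x 10^-6/K

3.56 x 10^-6/K


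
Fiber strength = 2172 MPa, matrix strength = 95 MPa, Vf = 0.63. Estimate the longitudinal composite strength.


sigma_1 = sigma_f*Vf + sigma_m*(1-Vf) = 2172*0.63 + 95*0.37 = 1403.5 MPa

1403.5 MPa


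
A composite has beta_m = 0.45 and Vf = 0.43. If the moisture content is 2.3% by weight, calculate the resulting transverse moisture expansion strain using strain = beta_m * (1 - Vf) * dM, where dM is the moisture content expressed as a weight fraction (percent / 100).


dM = 2.3/100 = 0.023
strain = beta_m * (1-Vf) * dM = 0.45 * 0.57 * 0.023 = 0.0058995

0.0058995


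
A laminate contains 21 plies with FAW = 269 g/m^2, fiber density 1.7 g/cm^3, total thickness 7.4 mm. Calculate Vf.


Vf = n * FAW / (rho_f * h * 1000) = 21 * 269 / (1.7 * 7.4 * 1000) = 0.449

0.449


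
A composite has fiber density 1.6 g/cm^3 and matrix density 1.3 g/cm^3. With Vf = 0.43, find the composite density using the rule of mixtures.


rho_c = rho_f*Vf + rho_m*(1-Vf) = 1.6*0.43 + 1.3*0.57 = 1.429 g/cm^3

1.429 g/cm^3


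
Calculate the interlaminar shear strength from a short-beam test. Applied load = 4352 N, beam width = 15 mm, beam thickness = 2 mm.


ILSS = 3F/(4bh) = 3*4352/(4*15*2) = 108.8 MPa

108.8 MPa


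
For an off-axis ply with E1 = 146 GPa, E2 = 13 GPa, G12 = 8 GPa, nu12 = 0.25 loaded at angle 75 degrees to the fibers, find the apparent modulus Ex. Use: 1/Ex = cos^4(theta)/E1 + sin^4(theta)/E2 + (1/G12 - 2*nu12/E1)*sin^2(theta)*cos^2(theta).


cos^4(75) = 0.004487, sin^4(75) = 0.870513, sin^2(75)*cos^2(75) = 0.0625
1/G12 - 2*nu12/E1 = 1/8 - 2*0.25/146 = 0.121575 GPa^-1
1/Ex = 0.004487/146 + 0.870513/13 + 0.121575*0.0625 = 0.0745917 GPa^-1
Ex = 13.41 GPa

13.41 GPa


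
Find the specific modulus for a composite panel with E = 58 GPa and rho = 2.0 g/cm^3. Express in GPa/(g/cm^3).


Specific stiffness = E/rho = 58/2.0 = 29.0 GPa/(g/cm^3)

29.0 GPa/(g/cm^3)


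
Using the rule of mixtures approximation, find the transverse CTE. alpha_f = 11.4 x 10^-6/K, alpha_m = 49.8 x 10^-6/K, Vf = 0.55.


alpha_2 = alpha_f*Vf + alpha_m*(1-Vf) = 11.4*0.55 + 49.8*0.45 = 28.7 x 10^-6/K

28.7 x 10^-6/K


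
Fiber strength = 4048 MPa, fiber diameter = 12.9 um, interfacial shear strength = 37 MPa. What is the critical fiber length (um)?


Lc = sigma_f * d / (2 * tau_i) = 4048 * 12.9 / (2 * 37) = 705.7 um

705.7 um


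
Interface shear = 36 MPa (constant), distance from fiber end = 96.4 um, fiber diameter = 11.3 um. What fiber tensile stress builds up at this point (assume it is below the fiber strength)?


Force balance: sigma_f * (pi*d^2/4) = tau * (pi*d) * x  ->  sigma_f = 4 * tau * x / d
sigma_f = 4 * 36 * 96.4 / 11.3 = 1228.5 MPa

1228.5 MPa


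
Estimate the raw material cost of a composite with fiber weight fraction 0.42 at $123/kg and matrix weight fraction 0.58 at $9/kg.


Cost = cost_f*Wf + cost_m*Wm = 123*0.42 + 9*0.58 = $56.88/kg

$56.88/kg


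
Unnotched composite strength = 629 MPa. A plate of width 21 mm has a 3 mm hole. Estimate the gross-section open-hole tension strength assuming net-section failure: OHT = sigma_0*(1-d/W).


OHT = sigma_0*(1-d/W) = 629*(1-3/21) = 539.1 MPa

539.1 MPa


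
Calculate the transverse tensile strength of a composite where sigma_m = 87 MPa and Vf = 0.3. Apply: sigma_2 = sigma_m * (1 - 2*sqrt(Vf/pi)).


factor = 1 - 2*sqrt(0.3/pi) = 0.382
sigma_2 = 87 * 0.382 = 33.23 MPa

33.23 MPa


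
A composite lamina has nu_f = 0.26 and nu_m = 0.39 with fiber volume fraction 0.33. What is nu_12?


nu_12 = nu_f*Vf + nu_m*(1-Vf) = 0.26*0.33 + 0.39*0.67 = 0.3471

0.3471


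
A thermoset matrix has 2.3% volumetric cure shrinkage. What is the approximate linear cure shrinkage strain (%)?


Linear shrinkage ≈ vol_shrink/3 = 2.3/3 = 0.767%

0.767%


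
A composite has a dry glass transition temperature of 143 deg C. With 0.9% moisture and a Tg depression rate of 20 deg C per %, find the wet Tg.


Tg_wet = Tg_dry - k*moisture = 143 - 20*0.9 = 125.0 deg C

125.0 deg C


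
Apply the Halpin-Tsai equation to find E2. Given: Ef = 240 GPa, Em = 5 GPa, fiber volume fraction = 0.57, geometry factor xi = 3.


eta = (Ef/Em - 1)/(Ef/Em + xi) = (48.0 - 1)/(48.0 + 3) = 0.9216
E2 = Em*(1+xi*eta*Vf)/(1-eta*Vf) = 27.13 GPa

27.13 GPa


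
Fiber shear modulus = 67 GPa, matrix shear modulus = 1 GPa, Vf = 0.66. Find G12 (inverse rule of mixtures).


1/G12 = Vf/Gf + (1-Vf)/Gm = 0.66/67 + 0.34/1
G12 = 2.86 GPa

2.86 GPa


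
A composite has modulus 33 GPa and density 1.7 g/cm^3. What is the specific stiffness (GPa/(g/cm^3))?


Specific stiffness = E/rho = 33/1.7 = 19.4 GPa/(g/cm^3)

19.4 GPa/(g/cm^3)


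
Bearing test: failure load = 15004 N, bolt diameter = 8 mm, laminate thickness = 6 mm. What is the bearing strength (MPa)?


sigma_br = F/(d*h) = 15004/(8*6) = 312.6 MPa

312.6 MPa


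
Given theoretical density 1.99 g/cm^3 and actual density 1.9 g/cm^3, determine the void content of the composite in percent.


Void% = (rho_theo - rho_actual)/rho_theo * 100 = (1.99 - 1.9)/1.99 * 100 = 4.52%

4.52%


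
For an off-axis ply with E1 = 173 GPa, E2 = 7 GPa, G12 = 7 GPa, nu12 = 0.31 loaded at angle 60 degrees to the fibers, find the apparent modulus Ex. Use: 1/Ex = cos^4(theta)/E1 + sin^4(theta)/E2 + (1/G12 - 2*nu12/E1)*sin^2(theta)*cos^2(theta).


cos^4(60) = 0.0625, sin^4(60) = 0.5625, sin^2(60)*cos^2(60) = 0.1875
1/G12 - 2*nu12/E1 = 1/7 - 2*0.31/173 = 0.139273 GPa^-1
1/Ex = 0.0625/173 + 0.5625/7 + 0.139273*0.1875 = 0.1068322 GPa^-1
Ex = 9.36 GPa

9.36 GPa


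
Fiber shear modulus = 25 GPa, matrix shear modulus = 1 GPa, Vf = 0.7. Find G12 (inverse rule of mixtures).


1/G12 = Vf/Gf + (1-Vf)/Gm = 0.7/25 + 0.3/1
G12 = 3.05 GPa

3.05 GPa


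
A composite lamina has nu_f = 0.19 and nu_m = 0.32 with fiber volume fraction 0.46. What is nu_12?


nu_12 = nu_f*Vf + nu_m*(1-Vf) = 0.19*0.46 + 0.32*0.54 = 0.2602

0.2602


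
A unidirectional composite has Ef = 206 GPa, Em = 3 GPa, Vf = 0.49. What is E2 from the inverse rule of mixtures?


1/E2 = Vf/Ef + (1-Vf)/Em = 0.49/206 + 0.51/3
E2 = 5.8 GPa

5.8 GPa


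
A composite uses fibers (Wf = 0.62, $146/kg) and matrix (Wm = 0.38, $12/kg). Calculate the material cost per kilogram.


Cost = cost_f*Wf + cost_m*Wm = 146*0.62 + 12*0.38 = $95.08/kg

$95.08/kg


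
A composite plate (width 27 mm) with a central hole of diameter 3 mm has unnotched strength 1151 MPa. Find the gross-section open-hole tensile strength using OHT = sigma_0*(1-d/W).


OHT = sigma_0*(1-d/W) = 1151*(1-3/27) = 1023.1 MPa

1023.1 MPa


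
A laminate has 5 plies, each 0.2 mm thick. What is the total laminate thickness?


h = n * t_ply = 5 * 0.2 = 1.0 mm

1.0 mm


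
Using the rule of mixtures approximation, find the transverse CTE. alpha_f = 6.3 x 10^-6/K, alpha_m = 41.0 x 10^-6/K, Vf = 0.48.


alpha_2 = alpha_f*Vf + alpha_m*(1-Vf) = 6.3*0.48 + 41.0*0.52 = 24.3 x 10^-6/K

24.3 x 10^-6/K


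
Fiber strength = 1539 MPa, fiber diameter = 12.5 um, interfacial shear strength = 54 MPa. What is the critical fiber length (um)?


Lc = sigma_f * d / (2 * tau_i) = 1539 * 12.5 / (2 * 54) = 178.1 um

178.1 um


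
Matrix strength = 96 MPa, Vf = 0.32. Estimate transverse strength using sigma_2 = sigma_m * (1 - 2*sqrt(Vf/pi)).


factor = 1 - 2*sqrt(0.32/pi) = 0.3617
sigma_2 = 96 * 0.3617 = 34.72 MPa

34.72 MPa


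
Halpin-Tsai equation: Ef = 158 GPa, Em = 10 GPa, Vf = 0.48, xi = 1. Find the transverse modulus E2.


eta = (Ef/Em - 1)/(Ef/Em + xi) = (15.8 - 1)/(15.8 + 1) = 0.881
E2 = Em*(1+xi*eta*Vf)/(1-eta*Vf) = 24.65 GPa

24.65 GPa


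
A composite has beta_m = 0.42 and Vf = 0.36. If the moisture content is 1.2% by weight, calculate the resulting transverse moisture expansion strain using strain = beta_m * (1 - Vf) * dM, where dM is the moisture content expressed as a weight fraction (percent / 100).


dM = 1.2/100 = 0.012
strain = beta_m * (1-Vf) * dM = 0.42 * 0.64 * 0.012 = 0.0032256

0.0032256


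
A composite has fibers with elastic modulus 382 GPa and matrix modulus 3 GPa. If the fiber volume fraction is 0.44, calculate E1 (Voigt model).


E1 = Ef*Vf + Em*(1-Vf) = 382*0.44 + 3*0.56 = 169.76 GPa

169.76 GPa


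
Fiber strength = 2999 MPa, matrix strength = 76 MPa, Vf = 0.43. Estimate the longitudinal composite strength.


sigma_1 = sigma_f*Vf + sigma_m*(1-Vf) = 2999*0.43 + 76*0.57 = 1332.9 MPa

1332.9 MPa
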